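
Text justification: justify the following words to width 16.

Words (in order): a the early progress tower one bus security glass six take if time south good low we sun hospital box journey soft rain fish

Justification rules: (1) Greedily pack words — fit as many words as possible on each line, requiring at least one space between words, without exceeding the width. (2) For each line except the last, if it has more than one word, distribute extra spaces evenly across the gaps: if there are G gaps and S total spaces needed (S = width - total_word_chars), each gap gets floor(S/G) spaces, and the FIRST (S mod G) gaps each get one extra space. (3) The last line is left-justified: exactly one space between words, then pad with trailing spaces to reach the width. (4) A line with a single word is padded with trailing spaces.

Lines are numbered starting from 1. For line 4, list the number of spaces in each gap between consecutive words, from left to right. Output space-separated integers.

Line 1: ['a', 'the', 'early'] (min_width=11, slack=5)
Line 2: ['progress', 'tower'] (min_width=14, slack=2)
Line 3: ['one', 'bus', 'security'] (min_width=16, slack=0)
Line 4: ['glass', 'six', 'take'] (min_width=14, slack=2)
Line 5: ['if', 'time', 'south'] (min_width=13, slack=3)
Line 6: ['good', 'low', 'we', 'sun'] (min_width=15, slack=1)
Line 7: ['hospital', 'box'] (min_width=12, slack=4)
Line 8: ['journey', 'soft'] (min_width=12, slack=4)
Line 9: ['rain', 'fish'] (min_width=9, slack=7)

Answer: 2 2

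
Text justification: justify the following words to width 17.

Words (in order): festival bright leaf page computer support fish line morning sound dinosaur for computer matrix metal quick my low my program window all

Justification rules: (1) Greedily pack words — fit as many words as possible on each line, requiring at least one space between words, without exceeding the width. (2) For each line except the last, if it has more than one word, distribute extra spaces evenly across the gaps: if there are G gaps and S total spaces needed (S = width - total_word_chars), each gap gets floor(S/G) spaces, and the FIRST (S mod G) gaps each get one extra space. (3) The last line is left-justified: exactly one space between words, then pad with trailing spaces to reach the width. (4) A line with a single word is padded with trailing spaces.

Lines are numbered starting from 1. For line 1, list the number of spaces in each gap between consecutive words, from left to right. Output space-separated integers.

Answer: 3

Derivation:
Line 1: ['festival', 'bright'] (min_width=15, slack=2)
Line 2: ['leaf', 'page'] (min_width=9, slack=8)
Line 3: ['computer', 'support'] (min_width=16, slack=1)
Line 4: ['fish', 'line', 'morning'] (min_width=17, slack=0)
Line 5: ['sound', 'dinosaur'] (min_width=14, slack=3)
Line 6: ['for', 'computer'] (min_width=12, slack=5)
Line 7: ['matrix', 'metal'] (min_width=12, slack=5)
Line 8: ['quick', 'my', 'low', 'my'] (min_width=15, slack=2)
Line 9: ['program', 'window'] (min_width=14, slack=3)
Line 10: ['all'] (min_width=3, slack=14)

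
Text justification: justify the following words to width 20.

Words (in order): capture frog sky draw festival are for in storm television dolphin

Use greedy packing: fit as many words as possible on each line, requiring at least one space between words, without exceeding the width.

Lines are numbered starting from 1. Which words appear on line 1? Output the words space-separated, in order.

Answer: capture frog sky

Derivation:
Line 1: ['capture', 'frog', 'sky'] (min_width=16, slack=4)
Line 2: ['draw', 'festival', 'are'] (min_width=17, slack=3)
Line 3: ['for', 'in', 'storm'] (min_width=12, slack=8)
Line 4: ['television', 'dolphin'] (min_width=18, slack=2)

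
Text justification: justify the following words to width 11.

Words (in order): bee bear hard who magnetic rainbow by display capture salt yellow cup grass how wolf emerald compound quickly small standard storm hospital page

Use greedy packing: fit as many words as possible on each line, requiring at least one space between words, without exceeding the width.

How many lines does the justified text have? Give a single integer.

Line 1: ['bee', 'bear'] (min_width=8, slack=3)
Line 2: ['hard', 'who'] (min_width=8, slack=3)
Line 3: ['magnetic'] (min_width=8, slack=3)
Line 4: ['rainbow', 'by'] (min_width=10, slack=1)
Line 5: ['display'] (min_width=7, slack=4)
Line 6: ['capture'] (min_width=7, slack=4)
Line 7: ['salt', 'yellow'] (min_width=11, slack=0)
Line 8: ['cup', 'grass'] (min_width=9, slack=2)
Line 9: ['how', 'wolf'] (min_width=8, slack=3)
Line 10: ['emerald'] (min_width=7, slack=4)
Line 11: ['compound'] (min_width=8, slack=3)
Line 12: ['quickly'] (min_width=7, slack=4)
Line 13: ['small'] (min_width=5, slack=6)
Line 14: ['standard'] (min_width=8, slack=3)
Line 15: ['storm'] (min_width=5, slack=6)
Line 16: ['hospital'] (min_width=8, slack=3)
Line 17: ['page'] (min_width=4, slack=7)
Total lines: 17

Answer: 17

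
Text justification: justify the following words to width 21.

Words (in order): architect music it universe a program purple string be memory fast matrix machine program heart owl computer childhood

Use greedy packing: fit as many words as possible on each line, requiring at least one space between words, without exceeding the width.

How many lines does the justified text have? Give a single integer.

Answer: 7

Derivation:
Line 1: ['architect', 'music', 'it'] (min_width=18, slack=3)
Line 2: ['universe', 'a', 'program'] (min_width=18, slack=3)
Line 3: ['purple', 'string', 'be'] (min_width=16, slack=5)
Line 4: ['memory', 'fast', 'matrix'] (min_width=18, slack=3)
Line 5: ['machine', 'program', 'heart'] (min_width=21, slack=0)
Line 6: ['owl', 'computer'] (min_width=12, slack=9)
Line 7: ['childhood'] (min_width=9, slack=12)
Total lines: 7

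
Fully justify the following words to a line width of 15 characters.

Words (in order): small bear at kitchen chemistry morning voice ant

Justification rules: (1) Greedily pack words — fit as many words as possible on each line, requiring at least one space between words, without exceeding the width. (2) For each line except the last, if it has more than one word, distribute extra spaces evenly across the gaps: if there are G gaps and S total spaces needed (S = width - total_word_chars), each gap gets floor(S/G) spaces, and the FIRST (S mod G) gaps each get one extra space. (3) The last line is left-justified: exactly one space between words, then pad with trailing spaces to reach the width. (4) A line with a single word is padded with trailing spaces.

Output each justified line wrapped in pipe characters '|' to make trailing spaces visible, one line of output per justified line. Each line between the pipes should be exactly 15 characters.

Answer: |small  bear  at|
|kitchen        |
|chemistry      |
|morning   voice|
|ant            |

Derivation:
Line 1: ['small', 'bear', 'at'] (min_width=13, slack=2)
Line 2: ['kitchen'] (min_width=7, slack=8)
Line 3: ['chemistry'] (min_width=9, slack=6)
Line 4: ['morning', 'voice'] (min_width=13, slack=2)
Line 5: ['ant'] (min_width=3, slack=12)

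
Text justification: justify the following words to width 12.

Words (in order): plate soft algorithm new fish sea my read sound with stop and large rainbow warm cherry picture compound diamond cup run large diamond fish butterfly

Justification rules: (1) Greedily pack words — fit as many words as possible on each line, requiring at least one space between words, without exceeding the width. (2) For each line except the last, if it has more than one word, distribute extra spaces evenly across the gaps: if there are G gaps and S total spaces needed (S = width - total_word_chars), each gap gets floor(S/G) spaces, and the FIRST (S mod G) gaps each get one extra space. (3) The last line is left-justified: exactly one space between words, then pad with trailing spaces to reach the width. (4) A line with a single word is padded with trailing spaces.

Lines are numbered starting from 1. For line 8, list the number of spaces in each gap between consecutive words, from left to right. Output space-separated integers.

Line 1: ['plate', 'soft'] (min_width=10, slack=2)
Line 2: ['algorithm'] (min_width=9, slack=3)
Line 3: ['new', 'fish', 'sea'] (min_width=12, slack=0)
Line 4: ['my', 'read'] (min_width=7, slack=5)
Line 5: ['sound', 'with'] (min_width=10, slack=2)
Line 6: ['stop', 'and'] (min_width=8, slack=4)
Line 7: ['large'] (min_width=5, slack=7)
Line 8: ['rainbow', 'warm'] (min_width=12, slack=0)
Line 9: ['cherry'] (min_width=6, slack=6)
Line 10: ['picture'] (min_width=7, slack=5)
Line 11: ['compound'] (min_width=8, slack=4)
Line 12: ['diamond', 'cup'] (min_width=11, slack=1)
Line 13: ['run', 'large'] (min_width=9, slack=3)
Line 14: ['diamond', 'fish'] (min_width=12, slack=0)
Line 15: ['butterfly'] (min_width=9, slack=3)

Answer: 1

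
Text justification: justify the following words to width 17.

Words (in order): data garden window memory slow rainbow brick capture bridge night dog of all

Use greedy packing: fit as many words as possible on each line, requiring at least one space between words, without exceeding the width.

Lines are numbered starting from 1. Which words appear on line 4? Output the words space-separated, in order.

Line 1: ['data', 'garden'] (min_width=11, slack=6)
Line 2: ['window', 'memory'] (min_width=13, slack=4)
Line 3: ['slow', 'rainbow'] (min_width=12, slack=5)
Line 4: ['brick', 'capture'] (min_width=13, slack=4)
Line 5: ['bridge', 'night', 'dog'] (min_width=16, slack=1)
Line 6: ['of', 'all'] (min_width=6, slack=11)

Answer: brick capture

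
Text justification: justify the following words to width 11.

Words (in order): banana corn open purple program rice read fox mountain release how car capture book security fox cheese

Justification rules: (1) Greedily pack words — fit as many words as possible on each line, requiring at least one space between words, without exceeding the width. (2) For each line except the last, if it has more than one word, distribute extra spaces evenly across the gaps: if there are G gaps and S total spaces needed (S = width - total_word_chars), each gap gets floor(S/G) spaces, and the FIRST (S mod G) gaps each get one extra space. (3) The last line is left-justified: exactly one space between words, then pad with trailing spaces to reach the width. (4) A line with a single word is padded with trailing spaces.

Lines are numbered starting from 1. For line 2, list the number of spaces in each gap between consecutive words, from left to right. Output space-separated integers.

Answer: 1

Derivation:
Line 1: ['banana', 'corn'] (min_width=11, slack=0)
Line 2: ['open', 'purple'] (min_width=11, slack=0)
Line 3: ['program'] (min_width=7, slack=4)
Line 4: ['rice', 'read'] (min_width=9, slack=2)
Line 5: ['fox'] (min_width=3, slack=8)
Line 6: ['mountain'] (min_width=8, slack=3)
Line 7: ['release', 'how'] (min_width=11, slack=0)
Line 8: ['car', 'capture'] (min_width=11, slack=0)
Line 9: ['book'] (min_width=4, slack=7)
Line 10: ['security'] (min_width=8, slack=3)
Line 11: ['fox', 'cheese'] (min_width=10, slack=1)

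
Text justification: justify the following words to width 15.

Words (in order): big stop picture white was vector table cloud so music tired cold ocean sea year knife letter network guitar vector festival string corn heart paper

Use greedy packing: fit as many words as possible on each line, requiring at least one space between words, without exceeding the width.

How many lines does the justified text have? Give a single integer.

Line 1: ['big', 'stop'] (min_width=8, slack=7)
Line 2: ['picture', 'white'] (min_width=13, slack=2)
Line 3: ['was', 'vector'] (min_width=10, slack=5)
Line 4: ['table', 'cloud', 'so'] (min_width=14, slack=1)
Line 5: ['music', 'tired'] (min_width=11, slack=4)
Line 6: ['cold', 'ocean', 'sea'] (min_width=14, slack=1)
Line 7: ['year', 'knife'] (min_width=10, slack=5)
Line 8: ['letter', 'network'] (min_width=14, slack=1)
Line 9: ['guitar', 'vector'] (min_width=13, slack=2)
Line 10: ['festival', 'string'] (min_width=15, slack=0)
Line 11: ['corn', 'heart'] (min_width=10, slack=5)
Line 12: ['paper'] (min_width=5, slack=10)
Total lines: 12

Answer: 12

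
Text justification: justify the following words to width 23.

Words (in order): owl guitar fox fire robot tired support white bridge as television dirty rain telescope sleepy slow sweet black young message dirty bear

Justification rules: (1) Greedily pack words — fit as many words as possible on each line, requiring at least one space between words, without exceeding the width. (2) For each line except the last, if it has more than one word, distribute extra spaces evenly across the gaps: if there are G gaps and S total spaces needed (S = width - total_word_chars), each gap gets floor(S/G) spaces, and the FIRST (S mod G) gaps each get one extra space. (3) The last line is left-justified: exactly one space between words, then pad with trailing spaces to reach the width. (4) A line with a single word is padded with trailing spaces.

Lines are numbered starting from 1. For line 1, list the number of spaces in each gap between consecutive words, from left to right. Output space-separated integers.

Line 1: ['owl', 'guitar', 'fox', 'fire'] (min_width=19, slack=4)
Line 2: ['robot', 'tired', 'support'] (min_width=19, slack=4)
Line 3: ['white', 'bridge', 'as'] (min_width=15, slack=8)
Line 4: ['television', 'dirty', 'rain'] (min_width=21, slack=2)
Line 5: ['telescope', 'sleepy', 'slow'] (min_width=21, slack=2)
Line 6: ['sweet', 'black', 'young'] (min_width=17, slack=6)
Line 7: ['message', 'dirty', 'bear'] (min_width=18, slack=5)

Answer: 3 2 2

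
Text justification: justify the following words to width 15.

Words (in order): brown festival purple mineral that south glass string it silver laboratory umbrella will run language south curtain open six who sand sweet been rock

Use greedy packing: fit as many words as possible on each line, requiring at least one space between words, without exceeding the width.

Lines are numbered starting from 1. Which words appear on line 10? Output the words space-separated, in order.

Line 1: ['brown', 'festival'] (min_width=14, slack=1)
Line 2: ['purple', 'mineral'] (min_width=14, slack=1)
Line 3: ['that', 'south'] (min_width=10, slack=5)
Line 4: ['glass', 'string', 'it'] (min_width=15, slack=0)
Line 5: ['silver'] (min_width=6, slack=9)
Line 6: ['laboratory'] (min_width=10, slack=5)
Line 7: ['umbrella', 'will'] (min_width=13, slack=2)
Line 8: ['run', 'language'] (min_width=12, slack=3)
Line 9: ['south', 'curtain'] (min_width=13, slack=2)
Line 10: ['open', 'six', 'who'] (min_width=12, slack=3)
Line 11: ['sand', 'sweet', 'been'] (min_width=15, slack=0)
Line 12: ['rock'] (min_width=4, slack=11)

Answer: open six who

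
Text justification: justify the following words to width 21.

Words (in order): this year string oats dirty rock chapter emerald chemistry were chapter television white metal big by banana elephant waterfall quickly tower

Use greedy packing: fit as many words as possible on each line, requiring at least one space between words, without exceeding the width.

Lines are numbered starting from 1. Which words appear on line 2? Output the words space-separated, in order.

Line 1: ['this', 'year', 'string', 'oats'] (min_width=21, slack=0)
Line 2: ['dirty', 'rock', 'chapter'] (min_width=18, slack=3)
Line 3: ['emerald', 'chemistry'] (min_width=17, slack=4)
Line 4: ['were', 'chapter'] (min_width=12, slack=9)
Line 5: ['television', 'white'] (min_width=16, slack=5)
Line 6: ['metal', 'big', 'by', 'banana'] (min_width=19, slack=2)
Line 7: ['elephant', 'waterfall'] (min_width=18, slack=3)
Line 8: ['quickly', 'tower'] (min_width=13, slack=8)

Answer: dirty rock chapter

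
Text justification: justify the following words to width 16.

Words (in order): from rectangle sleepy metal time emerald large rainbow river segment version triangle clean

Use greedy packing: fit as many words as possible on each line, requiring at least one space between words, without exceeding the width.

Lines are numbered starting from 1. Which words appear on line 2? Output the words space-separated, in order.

Line 1: ['from', 'rectangle'] (min_width=14, slack=2)
Line 2: ['sleepy', 'metal'] (min_width=12, slack=4)
Line 3: ['time', 'emerald'] (min_width=12, slack=4)
Line 4: ['large', 'rainbow'] (min_width=13, slack=3)
Line 5: ['river', 'segment'] (min_width=13, slack=3)
Line 6: ['version', 'triangle'] (min_width=16, slack=0)
Line 7: ['clean'] (min_width=5, slack=11)

Answer: sleepy metal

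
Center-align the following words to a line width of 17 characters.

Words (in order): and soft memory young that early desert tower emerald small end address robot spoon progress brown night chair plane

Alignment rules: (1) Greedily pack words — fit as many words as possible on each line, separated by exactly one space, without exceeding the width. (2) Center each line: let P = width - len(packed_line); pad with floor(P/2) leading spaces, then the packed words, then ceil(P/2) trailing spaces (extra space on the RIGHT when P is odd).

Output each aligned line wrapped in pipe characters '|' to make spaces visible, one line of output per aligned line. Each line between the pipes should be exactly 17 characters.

Answer: | and soft memory |
|young that early |
|  desert tower   |
|emerald small end|
|  address robot  |
| spoon progress  |
|brown night chair|
|      plane      |

Derivation:
Line 1: ['and', 'soft', 'memory'] (min_width=15, slack=2)
Line 2: ['young', 'that', 'early'] (min_width=16, slack=1)
Line 3: ['desert', 'tower'] (min_width=12, slack=5)
Line 4: ['emerald', 'small', 'end'] (min_width=17, slack=0)
Line 5: ['address', 'robot'] (min_width=13, slack=4)
Line 6: ['spoon', 'progress'] (min_width=14, slack=3)
Line 7: ['brown', 'night', 'chair'] (min_width=17, slack=0)
Line 8: ['plane'] (min_width=5, slack=12)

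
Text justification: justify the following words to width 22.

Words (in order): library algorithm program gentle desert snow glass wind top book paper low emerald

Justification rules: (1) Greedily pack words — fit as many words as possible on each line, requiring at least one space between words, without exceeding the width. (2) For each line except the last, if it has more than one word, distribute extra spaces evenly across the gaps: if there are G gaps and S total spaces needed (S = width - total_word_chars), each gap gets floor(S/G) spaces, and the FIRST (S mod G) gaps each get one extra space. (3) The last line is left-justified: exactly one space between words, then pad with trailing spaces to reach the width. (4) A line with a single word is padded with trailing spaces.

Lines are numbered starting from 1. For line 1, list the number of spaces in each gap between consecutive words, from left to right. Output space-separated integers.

Line 1: ['library', 'algorithm'] (min_width=17, slack=5)
Line 2: ['program', 'gentle', 'desert'] (min_width=21, slack=1)
Line 3: ['snow', 'glass', 'wind', 'top'] (min_width=19, slack=3)
Line 4: ['book', 'paper', 'low', 'emerald'] (min_width=22, slack=0)

Answer: 6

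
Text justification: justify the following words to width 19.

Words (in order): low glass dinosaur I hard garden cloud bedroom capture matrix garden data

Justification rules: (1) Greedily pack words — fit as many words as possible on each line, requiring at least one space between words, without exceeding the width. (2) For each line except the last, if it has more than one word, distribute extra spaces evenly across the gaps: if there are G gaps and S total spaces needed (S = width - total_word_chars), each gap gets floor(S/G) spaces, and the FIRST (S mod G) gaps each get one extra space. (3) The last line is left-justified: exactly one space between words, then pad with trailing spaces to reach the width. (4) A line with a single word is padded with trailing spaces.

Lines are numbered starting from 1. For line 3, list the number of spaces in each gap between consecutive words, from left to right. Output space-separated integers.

Answer: 5

Derivation:
Line 1: ['low', 'glass', 'dinosaur'] (min_width=18, slack=1)
Line 2: ['I', 'hard', 'garden', 'cloud'] (min_width=19, slack=0)
Line 3: ['bedroom', 'capture'] (min_width=15, slack=4)
Line 4: ['matrix', 'garden', 'data'] (min_width=18, slack=1)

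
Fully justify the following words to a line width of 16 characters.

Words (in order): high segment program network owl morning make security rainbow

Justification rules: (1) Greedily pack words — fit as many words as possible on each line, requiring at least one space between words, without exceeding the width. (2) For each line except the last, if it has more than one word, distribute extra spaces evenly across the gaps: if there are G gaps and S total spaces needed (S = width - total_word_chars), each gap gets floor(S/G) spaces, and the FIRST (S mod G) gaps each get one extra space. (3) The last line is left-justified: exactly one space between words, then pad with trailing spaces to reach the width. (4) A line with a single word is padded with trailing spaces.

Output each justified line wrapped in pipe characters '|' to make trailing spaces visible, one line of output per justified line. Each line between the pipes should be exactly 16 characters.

Line 1: ['high', 'segment'] (min_width=12, slack=4)
Line 2: ['program', 'network'] (min_width=15, slack=1)
Line 3: ['owl', 'morning', 'make'] (min_width=16, slack=0)
Line 4: ['security', 'rainbow'] (min_width=16, slack=0)

Answer: |high     segment|
|program  network|
|owl morning make|
|security rainbow|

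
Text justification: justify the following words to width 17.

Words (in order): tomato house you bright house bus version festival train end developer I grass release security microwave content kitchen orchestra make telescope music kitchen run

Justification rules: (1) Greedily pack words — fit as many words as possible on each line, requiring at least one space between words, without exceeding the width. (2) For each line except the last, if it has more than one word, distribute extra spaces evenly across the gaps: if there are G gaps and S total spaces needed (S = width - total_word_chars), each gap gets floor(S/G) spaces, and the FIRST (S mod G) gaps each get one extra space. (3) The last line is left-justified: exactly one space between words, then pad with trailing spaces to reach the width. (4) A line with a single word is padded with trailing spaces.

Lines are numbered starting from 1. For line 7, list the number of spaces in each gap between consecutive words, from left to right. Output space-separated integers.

Line 1: ['tomato', 'house', 'you'] (min_width=16, slack=1)
Line 2: ['bright', 'house', 'bus'] (min_width=16, slack=1)
Line 3: ['version', 'festival'] (min_width=16, slack=1)
Line 4: ['train', 'end'] (min_width=9, slack=8)
Line 5: ['developer', 'I', 'grass'] (min_width=17, slack=0)
Line 6: ['release', 'security'] (min_width=16, slack=1)
Line 7: ['microwave', 'content'] (min_width=17, slack=0)
Line 8: ['kitchen', 'orchestra'] (min_width=17, slack=0)
Line 9: ['make', 'telescope'] (min_width=14, slack=3)
Line 10: ['music', 'kitchen', 'run'] (min_width=17, slack=0)

Answer: 1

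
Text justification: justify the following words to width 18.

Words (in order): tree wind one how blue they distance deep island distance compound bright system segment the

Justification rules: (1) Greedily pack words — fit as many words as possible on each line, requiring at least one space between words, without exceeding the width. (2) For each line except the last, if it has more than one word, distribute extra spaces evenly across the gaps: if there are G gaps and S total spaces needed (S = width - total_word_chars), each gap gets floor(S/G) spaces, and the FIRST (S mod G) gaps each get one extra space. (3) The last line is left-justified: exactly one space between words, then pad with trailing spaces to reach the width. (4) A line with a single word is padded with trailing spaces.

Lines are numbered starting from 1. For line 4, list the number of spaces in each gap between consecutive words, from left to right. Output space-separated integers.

Line 1: ['tree', 'wind', 'one', 'how'] (min_width=17, slack=1)
Line 2: ['blue', 'they', 'distance'] (min_width=18, slack=0)
Line 3: ['deep', 'island'] (min_width=11, slack=7)
Line 4: ['distance', 'compound'] (min_width=17, slack=1)
Line 5: ['bright', 'system'] (min_width=13, slack=5)
Line 6: ['segment', 'the'] (min_width=11, slack=7)

Answer: 2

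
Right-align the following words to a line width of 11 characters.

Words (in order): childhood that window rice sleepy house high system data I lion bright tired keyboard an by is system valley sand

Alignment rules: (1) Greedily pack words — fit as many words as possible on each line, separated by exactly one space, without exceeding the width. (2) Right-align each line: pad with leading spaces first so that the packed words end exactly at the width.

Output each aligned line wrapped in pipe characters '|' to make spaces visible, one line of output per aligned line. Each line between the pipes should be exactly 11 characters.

Line 1: ['childhood'] (min_width=9, slack=2)
Line 2: ['that', 'window'] (min_width=11, slack=0)
Line 3: ['rice', 'sleepy'] (min_width=11, slack=0)
Line 4: ['house', 'high'] (min_width=10, slack=1)
Line 5: ['system', 'data'] (min_width=11, slack=0)
Line 6: ['I', 'lion'] (min_width=6, slack=5)
Line 7: ['bright'] (min_width=6, slack=5)
Line 8: ['tired'] (min_width=5, slack=6)
Line 9: ['keyboard', 'an'] (min_width=11, slack=0)
Line 10: ['by', 'is'] (min_width=5, slack=6)
Line 11: ['system'] (min_width=6, slack=5)
Line 12: ['valley', 'sand'] (min_width=11, slack=0)

Answer: |  childhood|
|that window|
|rice sleepy|
| house high|
|system data|
|     I lion|
|     bright|
|      tired|
|keyboard an|
|      by is|
|     system|
|valley sand|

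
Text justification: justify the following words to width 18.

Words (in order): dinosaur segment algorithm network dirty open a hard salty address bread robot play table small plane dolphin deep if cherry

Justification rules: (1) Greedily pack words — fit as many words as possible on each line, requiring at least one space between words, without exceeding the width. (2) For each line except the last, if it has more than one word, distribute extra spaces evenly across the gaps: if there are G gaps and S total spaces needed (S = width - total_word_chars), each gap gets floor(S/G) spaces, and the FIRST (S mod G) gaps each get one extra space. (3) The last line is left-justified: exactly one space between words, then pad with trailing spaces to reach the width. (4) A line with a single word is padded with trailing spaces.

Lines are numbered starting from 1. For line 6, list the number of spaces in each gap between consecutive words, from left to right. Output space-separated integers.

Line 1: ['dinosaur', 'segment'] (min_width=16, slack=2)
Line 2: ['algorithm', 'network'] (min_width=17, slack=1)
Line 3: ['dirty', 'open', 'a', 'hard'] (min_width=17, slack=1)
Line 4: ['salty', 'address'] (min_width=13, slack=5)
Line 5: ['bread', 'robot', 'play'] (min_width=16, slack=2)
Line 6: ['table', 'small', 'plane'] (min_width=17, slack=1)
Line 7: ['dolphin', 'deep', 'if'] (min_width=15, slack=3)
Line 8: ['cherry'] (min_width=6, slack=12)

Answer: 2 1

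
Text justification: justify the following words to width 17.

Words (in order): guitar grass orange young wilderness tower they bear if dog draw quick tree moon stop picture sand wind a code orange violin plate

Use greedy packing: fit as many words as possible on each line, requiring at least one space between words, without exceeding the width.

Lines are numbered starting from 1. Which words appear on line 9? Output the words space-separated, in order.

Answer: plate

Derivation:
Line 1: ['guitar', 'grass'] (min_width=12, slack=5)
Line 2: ['orange', 'young'] (min_width=12, slack=5)
Line 3: ['wilderness', 'tower'] (min_width=16, slack=1)
Line 4: ['they', 'bear', 'if', 'dog'] (min_width=16, slack=1)
Line 5: ['draw', 'quick', 'tree'] (min_width=15, slack=2)
Line 6: ['moon', 'stop', 'picture'] (min_width=17, slack=0)
Line 7: ['sand', 'wind', 'a', 'code'] (min_width=16, slack=1)
Line 8: ['orange', 'violin'] (min_width=13, slack=4)
Line 9: ['plate'] (min_width=5, slack=12)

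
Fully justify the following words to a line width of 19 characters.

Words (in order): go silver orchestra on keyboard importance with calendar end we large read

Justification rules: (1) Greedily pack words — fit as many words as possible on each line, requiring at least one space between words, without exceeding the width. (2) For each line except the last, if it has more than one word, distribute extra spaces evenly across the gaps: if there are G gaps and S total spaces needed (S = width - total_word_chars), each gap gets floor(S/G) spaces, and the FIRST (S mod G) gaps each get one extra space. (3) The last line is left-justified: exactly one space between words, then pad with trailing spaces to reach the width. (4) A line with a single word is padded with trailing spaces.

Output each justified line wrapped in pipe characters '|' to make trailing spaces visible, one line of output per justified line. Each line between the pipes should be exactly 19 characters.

Line 1: ['go', 'silver', 'orchestra'] (min_width=19, slack=0)
Line 2: ['on', 'keyboard'] (min_width=11, slack=8)
Line 3: ['importance', 'with'] (min_width=15, slack=4)
Line 4: ['calendar', 'end', 'we'] (min_width=15, slack=4)
Line 5: ['large', 'read'] (min_width=10, slack=9)

Answer: |go silver orchestra|
|on         keyboard|
|importance     with|
|calendar   end   we|
|large read         |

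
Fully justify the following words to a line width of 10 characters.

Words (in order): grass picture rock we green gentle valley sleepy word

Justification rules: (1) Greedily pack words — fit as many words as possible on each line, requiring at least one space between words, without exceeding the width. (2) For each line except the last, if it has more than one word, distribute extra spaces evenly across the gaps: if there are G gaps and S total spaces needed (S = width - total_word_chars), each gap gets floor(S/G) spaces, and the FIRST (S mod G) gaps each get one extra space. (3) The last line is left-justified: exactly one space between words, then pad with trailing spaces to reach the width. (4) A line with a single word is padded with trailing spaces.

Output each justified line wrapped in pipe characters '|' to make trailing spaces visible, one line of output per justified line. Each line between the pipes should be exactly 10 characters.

Line 1: ['grass'] (min_width=5, slack=5)
Line 2: ['picture'] (min_width=7, slack=3)
Line 3: ['rock', 'we'] (min_width=7, slack=3)
Line 4: ['green'] (min_width=5, slack=5)
Line 5: ['gentle'] (min_width=6, slack=4)
Line 6: ['valley'] (min_width=6, slack=4)
Line 7: ['sleepy'] (min_width=6, slack=4)
Line 8: ['word'] (min_width=4, slack=6)

Answer: |grass     |
|picture   |
|rock    we|
|green     |
|gentle    |
|valley    |
|sleepy    |
|word      |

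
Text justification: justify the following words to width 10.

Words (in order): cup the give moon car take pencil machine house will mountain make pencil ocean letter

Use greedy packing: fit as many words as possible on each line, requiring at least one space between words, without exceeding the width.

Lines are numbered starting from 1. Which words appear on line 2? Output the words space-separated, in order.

Line 1: ['cup', 'the'] (min_width=7, slack=3)
Line 2: ['give', 'moon'] (min_width=9, slack=1)
Line 3: ['car', 'take'] (min_width=8, slack=2)
Line 4: ['pencil'] (min_width=6, slack=4)
Line 5: ['machine'] (min_width=7, slack=3)
Line 6: ['house', 'will'] (min_width=10, slack=0)
Line 7: ['mountain'] (min_width=8, slack=2)
Line 8: ['make'] (min_width=4, slack=6)
Line 9: ['pencil'] (min_width=6, slack=4)
Line 10: ['ocean'] (min_width=5, slack=5)
Line 11: ['letter'] (min_width=6, slack=4)

Answer: give moon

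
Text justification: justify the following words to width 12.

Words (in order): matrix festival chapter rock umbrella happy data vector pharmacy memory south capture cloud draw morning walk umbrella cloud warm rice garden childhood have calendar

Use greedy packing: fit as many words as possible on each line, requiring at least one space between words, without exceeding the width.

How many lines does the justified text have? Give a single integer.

Answer: 17

Derivation:
Line 1: ['matrix'] (min_width=6, slack=6)
Line 2: ['festival'] (min_width=8, slack=4)
Line 3: ['chapter', 'rock'] (min_width=12, slack=0)
Line 4: ['umbrella'] (min_width=8, slack=4)
Line 5: ['happy', 'data'] (min_width=10, slack=2)
Line 6: ['vector'] (min_width=6, slack=6)
Line 7: ['pharmacy'] (min_width=8, slack=4)
Line 8: ['memory', 'south'] (min_width=12, slack=0)
Line 9: ['capture'] (min_width=7, slack=5)
Line 10: ['cloud', 'draw'] (min_width=10, slack=2)
Line 11: ['morning', 'walk'] (min_width=12, slack=0)
Line 12: ['umbrella'] (min_width=8, slack=4)
Line 13: ['cloud', 'warm'] (min_width=10, slack=2)
Line 14: ['rice', 'garden'] (min_width=11, slack=1)
Line 15: ['childhood'] (min_width=9, slack=3)
Line 16: ['have'] (min_width=4, slack=8)
Line 17: ['calendar'] (min_width=8, slack=4)
Total lines: 17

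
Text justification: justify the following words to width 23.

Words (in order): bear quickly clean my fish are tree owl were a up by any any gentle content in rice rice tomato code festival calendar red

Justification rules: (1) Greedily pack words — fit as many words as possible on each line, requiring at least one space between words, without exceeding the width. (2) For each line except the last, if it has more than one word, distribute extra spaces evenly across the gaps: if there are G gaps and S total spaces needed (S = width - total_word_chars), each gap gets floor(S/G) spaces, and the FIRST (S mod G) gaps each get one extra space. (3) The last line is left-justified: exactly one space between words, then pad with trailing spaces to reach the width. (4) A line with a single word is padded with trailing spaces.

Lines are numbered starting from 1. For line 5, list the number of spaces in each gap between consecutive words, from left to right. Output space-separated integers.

Line 1: ['bear', 'quickly', 'clean', 'my'] (min_width=21, slack=2)
Line 2: ['fish', 'are', 'tree', 'owl', 'were'] (min_width=22, slack=1)
Line 3: ['a', 'up', 'by', 'any', 'any', 'gentle'] (min_width=22, slack=1)
Line 4: ['content', 'in', 'rice', 'rice'] (min_width=20, slack=3)
Line 5: ['tomato', 'code', 'festival'] (min_width=20, slack=3)
Line 6: ['calendar', 'red'] (min_width=12, slack=11)

Answer: 3 2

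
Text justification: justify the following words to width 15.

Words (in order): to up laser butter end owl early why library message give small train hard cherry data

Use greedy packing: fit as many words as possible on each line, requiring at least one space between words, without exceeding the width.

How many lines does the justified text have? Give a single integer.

Answer: 7

Derivation:
Line 1: ['to', 'up', 'laser'] (min_width=11, slack=4)
Line 2: ['butter', 'end', 'owl'] (min_width=14, slack=1)
Line 3: ['early', 'why'] (min_width=9, slack=6)
Line 4: ['library', 'message'] (min_width=15, slack=0)
Line 5: ['give', 'small'] (min_width=10, slack=5)
Line 6: ['train', 'hard'] (min_width=10, slack=5)
Line 7: ['cherry', 'data'] (min_width=11, slack=4)
Total lines: 7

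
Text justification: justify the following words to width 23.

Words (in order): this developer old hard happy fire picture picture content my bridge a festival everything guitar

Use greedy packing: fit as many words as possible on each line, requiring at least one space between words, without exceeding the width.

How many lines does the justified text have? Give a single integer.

Line 1: ['this', 'developer', 'old', 'hard'] (min_width=23, slack=0)
Line 2: ['happy', 'fire', 'picture'] (min_width=18, slack=5)
Line 3: ['picture', 'content', 'my'] (min_width=18, slack=5)
Line 4: ['bridge', 'a', 'festival'] (min_width=17, slack=6)
Line 5: ['everything', 'guitar'] (min_width=17, slack=6)
Total lines: 5

Answer: 5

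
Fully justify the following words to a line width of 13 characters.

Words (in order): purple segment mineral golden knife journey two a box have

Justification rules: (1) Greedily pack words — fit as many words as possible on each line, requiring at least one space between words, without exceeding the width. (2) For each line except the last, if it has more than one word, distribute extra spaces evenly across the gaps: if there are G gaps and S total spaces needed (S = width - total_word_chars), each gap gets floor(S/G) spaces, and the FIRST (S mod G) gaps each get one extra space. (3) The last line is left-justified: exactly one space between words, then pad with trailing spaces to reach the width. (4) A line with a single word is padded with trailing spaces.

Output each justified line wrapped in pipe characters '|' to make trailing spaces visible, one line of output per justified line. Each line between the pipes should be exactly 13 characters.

Answer: |purple       |
|segment      |
|mineral      |
|golden  knife|
|journey two a|
|box have     |

Derivation:
Line 1: ['purple'] (min_width=6, slack=7)
Line 2: ['segment'] (min_width=7, slack=6)
Line 3: ['mineral'] (min_width=7, slack=6)
Line 4: ['golden', 'knife'] (min_width=12, slack=1)
Line 5: ['journey', 'two', 'a'] (min_width=13, slack=0)
Line 6: ['box', 'have'] (min_width=8, slack=5)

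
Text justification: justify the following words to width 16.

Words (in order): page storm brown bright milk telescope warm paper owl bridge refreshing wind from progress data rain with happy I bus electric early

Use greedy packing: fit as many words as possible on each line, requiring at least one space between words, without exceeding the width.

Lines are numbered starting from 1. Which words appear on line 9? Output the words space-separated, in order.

Line 1: ['page', 'storm', 'brown'] (min_width=16, slack=0)
Line 2: ['bright', 'milk'] (min_width=11, slack=5)
Line 3: ['telescope', 'warm'] (min_width=14, slack=2)
Line 4: ['paper', 'owl', 'bridge'] (min_width=16, slack=0)
Line 5: ['refreshing', 'wind'] (min_width=15, slack=1)
Line 6: ['from', 'progress'] (min_width=13, slack=3)
Line 7: ['data', 'rain', 'with'] (min_width=14, slack=2)
Line 8: ['happy', 'I', 'bus'] (min_width=11, slack=5)
Line 9: ['electric', 'early'] (min_width=14, slack=2)

Answer: electric early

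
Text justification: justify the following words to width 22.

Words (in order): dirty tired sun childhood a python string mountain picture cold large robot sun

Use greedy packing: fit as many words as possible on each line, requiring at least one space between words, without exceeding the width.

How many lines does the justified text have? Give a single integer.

Answer: 5

Derivation:
Line 1: ['dirty', 'tired', 'sun'] (min_width=15, slack=7)
Line 2: ['childhood', 'a', 'python'] (min_width=18, slack=4)
Line 3: ['string', 'mountain'] (min_width=15, slack=7)
Line 4: ['picture', 'cold', 'large'] (min_width=18, slack=4)
Line 5: ['robot', 'sun'] (min_width=9, slack=13)
Total lines: 5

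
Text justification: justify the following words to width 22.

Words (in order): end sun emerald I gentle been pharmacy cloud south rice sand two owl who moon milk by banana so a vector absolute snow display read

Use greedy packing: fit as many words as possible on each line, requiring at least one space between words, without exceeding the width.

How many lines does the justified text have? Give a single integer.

Line 1: ['end', 'sun', 'emerald', 'I'] (min_width=17, slack=5)
Line 2: ['gentle', 'been', 'pharmacy'] (min_width=20, slack=2)
Line 3: ['cloud', 'south', 'rice', 'sand'] (min_width=21, slack=1)
Line 4: ['two', 'owl', 'who', 'moon', 'milk'] (min_width=21, slack=1)
Line 5: ['by', 'banana', 'so', 'a', 'vector'] (min_width=21, slack=1)
Line 6: ['absolute', 'snow', 'display'] (min_width=21, slack=1)
Line 7: ['read'] (min_width=4, slack=18)
Total lines: 7

Answer: 7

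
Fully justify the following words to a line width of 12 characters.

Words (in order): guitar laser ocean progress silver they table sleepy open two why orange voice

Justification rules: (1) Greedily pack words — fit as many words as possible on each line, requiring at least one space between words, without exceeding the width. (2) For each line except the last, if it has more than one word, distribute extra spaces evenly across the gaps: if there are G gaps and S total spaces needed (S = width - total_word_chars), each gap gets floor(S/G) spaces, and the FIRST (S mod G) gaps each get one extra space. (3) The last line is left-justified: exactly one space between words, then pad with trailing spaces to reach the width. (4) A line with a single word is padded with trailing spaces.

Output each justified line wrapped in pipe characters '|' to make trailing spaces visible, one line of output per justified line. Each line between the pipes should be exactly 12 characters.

Line 1: ['guitar', 'laser'] (min_width=12, slack=0)
Line 2: ['ocean'] (min_width=5, slack=7)
Line 3: ['progress'] (min_width=8, slack=4)
Line 4: ['silver', 'they'] (min_width=11, slack=1)
Line 5: ['table', 'sleepy'] (min_width=12, slack=0)
Line 6: ['open', 'two', 'why'] (min_width=12, slack=0)
Line 7: ['orange', 'voice'] (min_width=12, slack=0)

Answer: |guitar laser|
|ocean       |
|progress    |
|silver  they|
|table sleepy|
|open two why|
|orange voice|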